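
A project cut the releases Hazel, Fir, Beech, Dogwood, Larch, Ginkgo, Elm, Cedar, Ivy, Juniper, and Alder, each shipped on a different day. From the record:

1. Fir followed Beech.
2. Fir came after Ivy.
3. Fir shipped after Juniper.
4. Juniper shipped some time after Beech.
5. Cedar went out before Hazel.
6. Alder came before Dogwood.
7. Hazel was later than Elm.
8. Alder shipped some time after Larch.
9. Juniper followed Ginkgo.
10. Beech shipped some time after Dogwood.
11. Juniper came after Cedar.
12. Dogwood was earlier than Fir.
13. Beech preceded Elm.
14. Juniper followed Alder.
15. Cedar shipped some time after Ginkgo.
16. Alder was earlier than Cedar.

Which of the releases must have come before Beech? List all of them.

Directly stated before Beech: Dogwood.
Alder reaches Beech via Alder → Dogwood → Beech.
Larch reaches Beech via Larch → Alder → Dogwood → Beech.
No chain forces Fir (or any of the others) ahead of Beech.

Alder, Dogwood, Larch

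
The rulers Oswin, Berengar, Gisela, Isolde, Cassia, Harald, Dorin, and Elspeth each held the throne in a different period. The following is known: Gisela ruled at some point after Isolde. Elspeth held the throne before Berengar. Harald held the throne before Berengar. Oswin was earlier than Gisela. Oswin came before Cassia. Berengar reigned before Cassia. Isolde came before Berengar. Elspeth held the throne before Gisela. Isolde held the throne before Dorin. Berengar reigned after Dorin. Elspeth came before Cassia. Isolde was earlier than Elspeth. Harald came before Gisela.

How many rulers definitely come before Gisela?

Directly stated before Gisela: Elspeth, Harald, Isolde, and Oswin.
No chain forces Berengar (or any of the others) ahead of Gisela.
That's Elspeth, Harald, Isolde, and Oswin — 4 in all.

4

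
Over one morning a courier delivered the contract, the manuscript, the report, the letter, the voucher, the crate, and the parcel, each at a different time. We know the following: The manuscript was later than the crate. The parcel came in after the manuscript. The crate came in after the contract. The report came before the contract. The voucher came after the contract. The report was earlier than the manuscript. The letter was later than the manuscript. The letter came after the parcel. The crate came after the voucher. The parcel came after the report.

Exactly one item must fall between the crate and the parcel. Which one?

Tracing the constraints gives the crate → the manuscript → the parcel, so the manuscript sits after the crate and before the parcel.
No other item is forced both after the crate and before the parcel.

the manuscript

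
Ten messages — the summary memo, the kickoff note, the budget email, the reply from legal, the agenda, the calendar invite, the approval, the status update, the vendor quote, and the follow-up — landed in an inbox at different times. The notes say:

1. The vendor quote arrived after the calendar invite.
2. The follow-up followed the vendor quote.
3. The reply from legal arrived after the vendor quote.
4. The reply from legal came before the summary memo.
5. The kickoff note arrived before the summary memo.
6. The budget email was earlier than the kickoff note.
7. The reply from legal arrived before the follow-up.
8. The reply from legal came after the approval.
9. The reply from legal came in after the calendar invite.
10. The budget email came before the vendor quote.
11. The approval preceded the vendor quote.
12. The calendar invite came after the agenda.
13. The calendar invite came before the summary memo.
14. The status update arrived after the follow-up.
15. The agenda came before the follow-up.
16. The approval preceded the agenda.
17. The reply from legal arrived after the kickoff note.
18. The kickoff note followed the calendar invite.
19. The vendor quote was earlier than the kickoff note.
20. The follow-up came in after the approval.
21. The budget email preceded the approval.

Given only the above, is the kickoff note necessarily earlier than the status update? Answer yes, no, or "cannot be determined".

yes

Chain the constraints: the kickoff note → the reply from legal → the follow-up → the status update. Each link is directly stated, so the kickoff note comes before the status update.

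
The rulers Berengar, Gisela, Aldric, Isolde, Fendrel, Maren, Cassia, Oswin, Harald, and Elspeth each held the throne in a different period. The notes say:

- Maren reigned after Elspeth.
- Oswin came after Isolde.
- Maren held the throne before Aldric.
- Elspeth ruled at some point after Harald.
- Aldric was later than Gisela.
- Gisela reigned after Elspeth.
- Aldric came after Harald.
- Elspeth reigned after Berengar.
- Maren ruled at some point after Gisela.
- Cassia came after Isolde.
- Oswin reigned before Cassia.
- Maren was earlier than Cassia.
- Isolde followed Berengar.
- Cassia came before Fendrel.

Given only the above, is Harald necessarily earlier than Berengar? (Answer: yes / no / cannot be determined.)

cannot be determined

No chain of stated constraints runs from Harald to Berengar, and none runs from Berengar to Harald either.
So the relative order of Harald and Berengar is not fixed by the given facts.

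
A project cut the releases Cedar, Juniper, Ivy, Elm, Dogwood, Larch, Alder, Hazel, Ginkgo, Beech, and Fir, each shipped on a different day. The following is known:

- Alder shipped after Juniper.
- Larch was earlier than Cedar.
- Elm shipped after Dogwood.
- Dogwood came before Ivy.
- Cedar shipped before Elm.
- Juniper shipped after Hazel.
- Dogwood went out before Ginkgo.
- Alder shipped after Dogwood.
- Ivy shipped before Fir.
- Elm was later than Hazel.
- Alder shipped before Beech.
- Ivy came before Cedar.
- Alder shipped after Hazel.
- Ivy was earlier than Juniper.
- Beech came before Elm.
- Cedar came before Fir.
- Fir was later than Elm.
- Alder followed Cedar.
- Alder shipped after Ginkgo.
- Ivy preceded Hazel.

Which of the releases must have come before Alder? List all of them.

Cedar, Dogwood, Ginkgo, Hazel, Ivy, Juniper, Larch

Directly stated before Alder: Cedar, Dogwood, Ginkgo, Hazel, and Juniper.
Ivy reaches Alder via Ivy → Cedar → Alder.
Larch reaches Alder via Larch → Cedar → Alder.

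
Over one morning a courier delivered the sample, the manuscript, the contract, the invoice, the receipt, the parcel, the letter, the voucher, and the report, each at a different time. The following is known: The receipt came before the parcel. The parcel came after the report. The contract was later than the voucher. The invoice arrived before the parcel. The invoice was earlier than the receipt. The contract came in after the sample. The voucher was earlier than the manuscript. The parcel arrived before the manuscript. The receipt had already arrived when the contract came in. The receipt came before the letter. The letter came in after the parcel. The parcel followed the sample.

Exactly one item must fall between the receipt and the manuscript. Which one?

Tracing the constraints gives the receipt → the parcel → the manuscript, so the parcel sits after the receipt and before the manuscript.
No other item is forced both after the receipt and before the manuscript.

the parcel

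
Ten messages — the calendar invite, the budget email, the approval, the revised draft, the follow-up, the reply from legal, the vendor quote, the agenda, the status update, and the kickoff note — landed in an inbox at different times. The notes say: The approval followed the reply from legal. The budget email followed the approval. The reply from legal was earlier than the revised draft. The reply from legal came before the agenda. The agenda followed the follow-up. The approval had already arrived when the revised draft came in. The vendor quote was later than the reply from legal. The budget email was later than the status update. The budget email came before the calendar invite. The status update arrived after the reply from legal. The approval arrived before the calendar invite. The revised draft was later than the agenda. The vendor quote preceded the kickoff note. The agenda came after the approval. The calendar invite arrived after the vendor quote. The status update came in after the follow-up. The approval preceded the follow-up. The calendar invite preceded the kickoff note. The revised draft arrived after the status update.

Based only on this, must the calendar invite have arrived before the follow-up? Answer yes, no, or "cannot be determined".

no

Tracing the constraints gives the follow-up → the status update → the budget email → the calendar invite, so the follow-up must come before the calendar invite.
That means the calendar invite cannot be before the follow-up.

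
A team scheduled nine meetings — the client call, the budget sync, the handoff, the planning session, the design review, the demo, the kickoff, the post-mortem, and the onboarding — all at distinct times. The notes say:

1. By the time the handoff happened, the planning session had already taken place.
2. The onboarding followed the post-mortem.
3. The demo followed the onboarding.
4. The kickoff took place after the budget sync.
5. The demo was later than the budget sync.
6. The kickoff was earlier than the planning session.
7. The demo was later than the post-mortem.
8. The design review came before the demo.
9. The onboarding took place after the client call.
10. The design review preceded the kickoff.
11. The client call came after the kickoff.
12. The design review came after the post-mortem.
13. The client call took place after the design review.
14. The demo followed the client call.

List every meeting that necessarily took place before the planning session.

Directly stated before the planning session: the kickoff.
The budget sync reaches the planning session via the budget sync → the kickoff → the planning session.
The design review reaches the planning session via the design review → the kickoff → the planning session.
The post-mortem reaches the planning session via the post-mortem → the design review → the kickoff → the planning session.
No chain forces the demo (or any of the others) ahead of the planning session.

the budget sync, the design review, the kickoff, the post-mortem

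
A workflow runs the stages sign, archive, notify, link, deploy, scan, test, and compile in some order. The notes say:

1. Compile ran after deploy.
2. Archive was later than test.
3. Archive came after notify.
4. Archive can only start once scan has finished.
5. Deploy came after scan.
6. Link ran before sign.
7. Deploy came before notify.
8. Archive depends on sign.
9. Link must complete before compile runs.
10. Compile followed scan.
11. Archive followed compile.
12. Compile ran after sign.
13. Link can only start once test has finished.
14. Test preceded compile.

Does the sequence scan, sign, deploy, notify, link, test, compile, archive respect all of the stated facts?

The constraints require link before sign, but in the proposed sequence sign appears ahead of link. That one violation is enough.

no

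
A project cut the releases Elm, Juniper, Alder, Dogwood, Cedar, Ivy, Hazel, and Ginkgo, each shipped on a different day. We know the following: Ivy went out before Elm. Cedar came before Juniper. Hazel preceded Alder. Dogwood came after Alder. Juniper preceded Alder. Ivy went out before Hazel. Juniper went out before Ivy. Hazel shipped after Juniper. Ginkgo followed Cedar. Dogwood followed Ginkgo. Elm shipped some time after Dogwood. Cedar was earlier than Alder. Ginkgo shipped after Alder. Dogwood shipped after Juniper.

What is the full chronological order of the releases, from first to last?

The constraints fix every adjacent pair, so only one ordering works:
Cedar → Juniper → Ivy → Hazel → Alder → Ginkgo → Dogwood → Elm.

Cedar, Juniper, Ivy, Hazel, Alder, Ginkgo, Dogwood, Elm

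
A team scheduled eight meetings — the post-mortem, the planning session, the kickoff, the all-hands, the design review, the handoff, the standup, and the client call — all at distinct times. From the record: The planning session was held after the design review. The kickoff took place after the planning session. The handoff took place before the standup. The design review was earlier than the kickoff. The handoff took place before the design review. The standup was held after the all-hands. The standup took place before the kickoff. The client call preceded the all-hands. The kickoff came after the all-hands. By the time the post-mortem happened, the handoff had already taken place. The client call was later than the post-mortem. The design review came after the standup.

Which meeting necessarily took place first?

The handoff has a chain of constraints placing it before every other meeting, so the handoff must be first.

the handoff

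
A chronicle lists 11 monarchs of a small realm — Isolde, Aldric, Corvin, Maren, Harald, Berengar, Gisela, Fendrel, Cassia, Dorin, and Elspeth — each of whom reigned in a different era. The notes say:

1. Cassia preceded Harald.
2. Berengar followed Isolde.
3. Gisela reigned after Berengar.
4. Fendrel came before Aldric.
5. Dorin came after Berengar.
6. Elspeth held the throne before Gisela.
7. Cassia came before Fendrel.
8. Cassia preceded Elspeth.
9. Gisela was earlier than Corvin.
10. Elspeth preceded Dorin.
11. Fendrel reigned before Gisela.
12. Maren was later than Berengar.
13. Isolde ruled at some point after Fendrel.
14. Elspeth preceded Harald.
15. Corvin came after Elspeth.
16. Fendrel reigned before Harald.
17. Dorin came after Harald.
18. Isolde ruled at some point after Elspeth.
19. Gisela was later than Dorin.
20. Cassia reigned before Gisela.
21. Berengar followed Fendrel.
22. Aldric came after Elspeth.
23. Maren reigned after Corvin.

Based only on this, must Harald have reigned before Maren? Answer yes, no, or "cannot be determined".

Chain the constraints: Harald → Dorin → Gisela → Corvin → Maren. Each link is directly stated, so Harald comes before Maren.

yes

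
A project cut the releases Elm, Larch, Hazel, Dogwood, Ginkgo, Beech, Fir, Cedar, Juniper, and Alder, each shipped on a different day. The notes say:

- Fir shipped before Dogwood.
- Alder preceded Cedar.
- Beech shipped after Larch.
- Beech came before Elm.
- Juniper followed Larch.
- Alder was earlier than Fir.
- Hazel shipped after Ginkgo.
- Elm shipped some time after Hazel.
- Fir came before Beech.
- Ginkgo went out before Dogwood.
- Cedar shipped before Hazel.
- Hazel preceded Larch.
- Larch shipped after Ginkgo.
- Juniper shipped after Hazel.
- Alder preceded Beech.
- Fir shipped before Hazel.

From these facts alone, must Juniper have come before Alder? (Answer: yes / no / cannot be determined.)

Tracing the constraints gives Alder → Fir → Hazel → Juniper, so Alder must come before Juniper.
That means Juniper cannot be before Alder.

no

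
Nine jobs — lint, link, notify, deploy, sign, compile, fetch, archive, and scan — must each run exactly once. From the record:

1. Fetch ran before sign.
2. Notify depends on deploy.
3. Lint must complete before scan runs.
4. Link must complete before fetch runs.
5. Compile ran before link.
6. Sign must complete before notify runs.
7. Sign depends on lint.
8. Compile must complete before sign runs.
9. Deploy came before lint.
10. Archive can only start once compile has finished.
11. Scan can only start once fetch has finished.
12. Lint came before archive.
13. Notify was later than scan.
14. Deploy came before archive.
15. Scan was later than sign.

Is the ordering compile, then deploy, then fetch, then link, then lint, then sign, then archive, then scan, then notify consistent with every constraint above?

The constraints require link before fetch, but in the proposed sequence fetch appears ahead of link. That one violation is enough.

no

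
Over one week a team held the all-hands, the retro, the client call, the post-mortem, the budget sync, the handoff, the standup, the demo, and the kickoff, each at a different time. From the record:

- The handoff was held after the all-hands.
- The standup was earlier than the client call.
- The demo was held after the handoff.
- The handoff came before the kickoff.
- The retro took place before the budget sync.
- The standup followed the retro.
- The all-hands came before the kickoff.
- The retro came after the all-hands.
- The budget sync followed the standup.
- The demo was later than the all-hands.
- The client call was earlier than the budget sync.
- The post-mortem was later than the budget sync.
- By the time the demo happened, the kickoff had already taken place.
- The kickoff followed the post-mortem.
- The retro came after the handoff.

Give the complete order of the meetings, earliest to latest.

The constraints fix every adjacent pair, so only one ordering works:
the all-hands → the handoff → the retro → the standup → the client call → the budget sync → the post-mortem → the kickoff → the demo.

the all-hands, the handoff, the retro, the standup, the client call, the budget sync, the post-mortem, the kickoff, the demo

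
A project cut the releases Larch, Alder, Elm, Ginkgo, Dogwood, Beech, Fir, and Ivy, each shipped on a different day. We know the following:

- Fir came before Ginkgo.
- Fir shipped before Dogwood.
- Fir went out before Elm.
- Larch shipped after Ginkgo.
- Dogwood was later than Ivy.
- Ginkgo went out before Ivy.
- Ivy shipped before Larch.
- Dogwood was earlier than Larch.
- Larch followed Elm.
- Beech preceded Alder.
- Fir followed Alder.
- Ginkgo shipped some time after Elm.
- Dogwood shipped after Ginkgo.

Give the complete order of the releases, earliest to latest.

Beech, Alder, Fir, Elm, Ginkgo, Ivy, Dogwood, Larch

The constraints fix every adjacent pair, so only one ordering works:
Beech → Alder → Fir → Elm → Ginkgo → Ivy → Dogwood → Larch.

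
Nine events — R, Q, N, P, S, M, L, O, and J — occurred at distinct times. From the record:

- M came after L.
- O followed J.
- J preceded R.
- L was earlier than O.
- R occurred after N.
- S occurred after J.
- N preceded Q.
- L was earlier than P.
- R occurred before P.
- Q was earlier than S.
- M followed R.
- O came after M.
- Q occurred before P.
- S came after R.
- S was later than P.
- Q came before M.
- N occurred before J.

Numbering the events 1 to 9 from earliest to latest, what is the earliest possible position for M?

6

J, L, N, Q, and R must all come before M — 5 forced predecessors.
Nothing else is forced ahead of M, so its earliest slot is position 5 + 1 = 6.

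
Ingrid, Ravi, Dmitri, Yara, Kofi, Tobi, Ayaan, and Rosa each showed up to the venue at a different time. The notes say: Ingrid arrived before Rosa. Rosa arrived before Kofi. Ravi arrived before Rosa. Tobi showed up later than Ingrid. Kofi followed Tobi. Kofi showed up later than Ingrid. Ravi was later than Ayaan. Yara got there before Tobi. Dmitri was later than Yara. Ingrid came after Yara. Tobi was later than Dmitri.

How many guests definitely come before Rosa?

4

Directly stated before Rosa: Ingrid and Ravi.
Ayaan reaches Rosa via Ayaan → Ravi → Rosa.
Yara reaches Rosa via Yara → Ingrid → Rosa.
No chain forces Dmitri (or any of the others) ahead of Rosa.
That's Ayaan, Ingrid, Ravi, and Yara — 4 in all.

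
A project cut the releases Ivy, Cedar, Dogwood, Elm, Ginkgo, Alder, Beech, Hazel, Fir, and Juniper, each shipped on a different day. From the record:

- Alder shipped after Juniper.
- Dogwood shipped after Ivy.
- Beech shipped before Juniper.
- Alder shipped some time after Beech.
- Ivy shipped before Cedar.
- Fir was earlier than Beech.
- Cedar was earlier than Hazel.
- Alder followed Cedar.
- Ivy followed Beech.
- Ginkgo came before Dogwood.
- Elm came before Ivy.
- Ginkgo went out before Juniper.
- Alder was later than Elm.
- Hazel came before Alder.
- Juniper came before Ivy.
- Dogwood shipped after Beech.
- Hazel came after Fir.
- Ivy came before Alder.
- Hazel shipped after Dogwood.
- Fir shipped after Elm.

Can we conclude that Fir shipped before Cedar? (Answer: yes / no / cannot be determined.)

yes

Chain the constraints: Fir → Beech → Ivy → Cedar. Each link is directly stated, so Fir comes before Cedar.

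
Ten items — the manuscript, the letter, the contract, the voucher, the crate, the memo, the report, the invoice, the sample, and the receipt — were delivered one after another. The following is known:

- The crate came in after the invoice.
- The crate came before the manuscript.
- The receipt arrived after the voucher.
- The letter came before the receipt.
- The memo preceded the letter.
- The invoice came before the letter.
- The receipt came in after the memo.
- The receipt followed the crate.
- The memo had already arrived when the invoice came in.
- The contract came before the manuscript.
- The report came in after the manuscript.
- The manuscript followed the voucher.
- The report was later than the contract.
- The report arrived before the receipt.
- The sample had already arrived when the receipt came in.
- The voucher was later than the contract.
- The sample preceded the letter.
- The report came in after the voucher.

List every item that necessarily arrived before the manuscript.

Directly stated before the manuscript: the contract, the crate, and the voucher.
The invoice reaches the manuscript via the invoice → the crate → the manuscript.
The memo reaches the manuscript via the memo → the invoice → the crate → the manuscript.

the contract, the crate, the invoice, the memo, the voucher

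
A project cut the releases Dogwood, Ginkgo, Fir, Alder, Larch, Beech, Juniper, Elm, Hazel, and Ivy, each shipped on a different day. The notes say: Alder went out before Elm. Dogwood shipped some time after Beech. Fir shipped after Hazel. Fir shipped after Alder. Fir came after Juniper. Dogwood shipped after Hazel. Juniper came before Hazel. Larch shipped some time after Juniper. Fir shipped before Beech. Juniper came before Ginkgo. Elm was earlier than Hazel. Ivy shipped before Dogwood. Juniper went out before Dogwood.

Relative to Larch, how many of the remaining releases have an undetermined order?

8

Forced before Larch: Juniper.
That leaves Alder, Beech, Dogwood, Elm, Fir, Ginkgo, Hazel, and Ivy with no forced order relative to Larch — 8.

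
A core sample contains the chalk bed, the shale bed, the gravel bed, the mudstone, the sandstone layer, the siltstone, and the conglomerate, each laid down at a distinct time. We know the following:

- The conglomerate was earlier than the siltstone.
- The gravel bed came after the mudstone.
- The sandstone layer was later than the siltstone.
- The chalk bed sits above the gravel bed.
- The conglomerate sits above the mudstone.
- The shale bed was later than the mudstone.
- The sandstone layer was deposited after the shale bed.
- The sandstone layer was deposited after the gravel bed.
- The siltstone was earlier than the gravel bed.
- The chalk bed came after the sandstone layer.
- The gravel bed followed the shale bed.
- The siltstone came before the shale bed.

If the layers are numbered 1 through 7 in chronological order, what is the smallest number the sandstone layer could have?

The conglomerate, the gravel bed, the mudstone, the shale bed, and the siltstone must all come before the sandstone layer — 5 forced predecessors.
Nothing else is forced ahead of the sandstone layer, so its earliest slot is position 5 + 1 = 6.

6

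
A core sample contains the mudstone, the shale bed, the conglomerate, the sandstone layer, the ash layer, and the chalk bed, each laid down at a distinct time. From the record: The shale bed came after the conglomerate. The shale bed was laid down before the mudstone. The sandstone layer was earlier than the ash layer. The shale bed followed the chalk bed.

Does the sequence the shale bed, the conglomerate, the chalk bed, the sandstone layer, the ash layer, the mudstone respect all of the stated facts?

The constraints require the chalk bed before the shale bed, but in the proposed sequence the shale bed appears ahead of the chalk bed. That one violation is enough.

no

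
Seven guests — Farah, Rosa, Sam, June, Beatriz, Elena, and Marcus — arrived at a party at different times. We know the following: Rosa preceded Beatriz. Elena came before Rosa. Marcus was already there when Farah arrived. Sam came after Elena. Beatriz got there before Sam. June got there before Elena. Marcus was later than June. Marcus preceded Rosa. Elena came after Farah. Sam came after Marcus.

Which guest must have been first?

June

June has a chain of constraints placing them before every other guest, so June must be first.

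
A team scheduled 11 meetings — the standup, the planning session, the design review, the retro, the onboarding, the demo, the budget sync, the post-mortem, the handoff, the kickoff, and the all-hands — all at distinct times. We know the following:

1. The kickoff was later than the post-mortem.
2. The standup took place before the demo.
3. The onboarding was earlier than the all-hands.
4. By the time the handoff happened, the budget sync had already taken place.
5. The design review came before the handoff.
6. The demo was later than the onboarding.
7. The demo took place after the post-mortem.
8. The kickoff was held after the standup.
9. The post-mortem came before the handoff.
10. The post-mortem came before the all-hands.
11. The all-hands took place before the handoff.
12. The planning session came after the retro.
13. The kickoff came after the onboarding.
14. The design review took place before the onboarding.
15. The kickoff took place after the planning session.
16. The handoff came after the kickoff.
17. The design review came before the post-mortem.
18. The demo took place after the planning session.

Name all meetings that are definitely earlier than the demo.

Directly stated before the demo: the onboarding, the planning session, the post-mortem, and the standup.
The design review reaches the demo via the design review → the onboarding → the demo.
The retro reaches the demo via the retro → the planning session → the demo.

the design review, the onboarding, the planning session, the post-mortem, the retro, the standup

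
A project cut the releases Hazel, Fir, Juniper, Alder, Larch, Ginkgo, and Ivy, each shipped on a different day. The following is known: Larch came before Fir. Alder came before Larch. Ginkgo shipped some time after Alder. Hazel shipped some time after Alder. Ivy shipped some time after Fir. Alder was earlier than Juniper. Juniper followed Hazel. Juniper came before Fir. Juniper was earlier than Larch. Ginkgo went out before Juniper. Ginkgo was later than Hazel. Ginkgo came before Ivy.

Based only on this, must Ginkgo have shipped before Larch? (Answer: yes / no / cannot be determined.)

Chain the constraints: Ginkgo → Juniper → Larch. Each link is directly stated, so Ginkgo comes before Larch.

yes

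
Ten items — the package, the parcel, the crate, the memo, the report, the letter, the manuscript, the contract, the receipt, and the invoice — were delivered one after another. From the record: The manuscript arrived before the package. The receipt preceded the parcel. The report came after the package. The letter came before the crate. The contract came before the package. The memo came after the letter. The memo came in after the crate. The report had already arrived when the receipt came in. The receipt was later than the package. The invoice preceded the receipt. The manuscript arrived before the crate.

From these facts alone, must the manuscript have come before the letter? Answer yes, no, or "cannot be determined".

cannot be determined

No chain of stated constraints runs from the manuscript to the letter, and none runs from the letter to the manuscript either.
So the relative order of the manuscript and the letter is not fixed by the given facts.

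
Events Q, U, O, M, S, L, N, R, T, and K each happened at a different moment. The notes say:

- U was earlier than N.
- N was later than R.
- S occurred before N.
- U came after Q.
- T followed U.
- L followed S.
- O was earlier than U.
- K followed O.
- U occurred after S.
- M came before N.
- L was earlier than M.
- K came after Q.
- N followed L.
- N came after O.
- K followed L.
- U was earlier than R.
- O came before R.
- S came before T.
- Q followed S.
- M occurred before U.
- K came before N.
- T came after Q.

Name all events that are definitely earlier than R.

L, M, O, Q, S, U

Directly stated before R: O and U.
L reaches R via L → M → U → R.
M reaches R via M → U → R.
Q reaches R via Q → U → R.
Likewise S reaches R by chaining the stated constraints.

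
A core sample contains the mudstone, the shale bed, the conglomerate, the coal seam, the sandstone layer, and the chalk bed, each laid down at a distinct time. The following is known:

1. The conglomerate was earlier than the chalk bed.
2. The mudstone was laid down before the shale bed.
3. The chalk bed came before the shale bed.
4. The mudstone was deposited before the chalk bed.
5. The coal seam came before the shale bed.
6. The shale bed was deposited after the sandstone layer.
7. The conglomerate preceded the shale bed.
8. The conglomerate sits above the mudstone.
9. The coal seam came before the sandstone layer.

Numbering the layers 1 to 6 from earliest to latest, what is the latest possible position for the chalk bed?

5

The chalk bed must come before the shale bed — 1 layer forced after it.
Everything else can be placed before the chalk bed in some valid order, so the chalk bed can sit as late as position 6 − 1 = 5.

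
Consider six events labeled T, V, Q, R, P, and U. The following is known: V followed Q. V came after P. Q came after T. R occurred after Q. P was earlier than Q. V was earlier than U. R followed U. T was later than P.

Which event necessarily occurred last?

R

Every other event has a chain of constraints placing it before R, so R is last.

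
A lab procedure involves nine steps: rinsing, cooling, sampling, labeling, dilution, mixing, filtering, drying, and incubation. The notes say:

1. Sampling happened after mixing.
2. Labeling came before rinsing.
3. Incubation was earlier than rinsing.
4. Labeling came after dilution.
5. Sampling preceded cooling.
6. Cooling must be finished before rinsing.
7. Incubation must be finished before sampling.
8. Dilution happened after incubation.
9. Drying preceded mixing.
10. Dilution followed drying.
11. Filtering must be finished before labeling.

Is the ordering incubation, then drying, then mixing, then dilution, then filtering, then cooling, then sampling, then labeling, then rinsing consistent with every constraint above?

The constraints require sampling before cooling, but in the proposed sequence cooling appears ahead of sampling. That one violation is enough.

no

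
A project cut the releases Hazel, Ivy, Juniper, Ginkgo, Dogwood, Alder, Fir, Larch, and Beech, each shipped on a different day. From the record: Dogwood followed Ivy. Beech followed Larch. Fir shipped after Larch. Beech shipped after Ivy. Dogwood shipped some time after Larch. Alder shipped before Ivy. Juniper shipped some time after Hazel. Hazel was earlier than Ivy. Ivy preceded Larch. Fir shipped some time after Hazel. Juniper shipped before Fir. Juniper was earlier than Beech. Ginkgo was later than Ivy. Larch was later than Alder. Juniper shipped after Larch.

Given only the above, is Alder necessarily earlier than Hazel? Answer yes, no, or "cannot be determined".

cannot be determined

No chain of stated constraints runs from Alder to Hazel, and none runs from Hazel to Alder either.
So the relative order of Alder and Hazel is not fixed by the given facts.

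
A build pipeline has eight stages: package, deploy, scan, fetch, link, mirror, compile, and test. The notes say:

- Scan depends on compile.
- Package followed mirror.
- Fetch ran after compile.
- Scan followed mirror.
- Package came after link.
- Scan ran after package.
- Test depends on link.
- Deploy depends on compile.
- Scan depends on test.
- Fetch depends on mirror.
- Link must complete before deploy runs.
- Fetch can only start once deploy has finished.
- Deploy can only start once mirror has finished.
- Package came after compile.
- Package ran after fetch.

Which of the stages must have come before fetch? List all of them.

compile, deploy, link, mirror

Directly stated before fetch: compile, deploy, and mirror.
Link reaches fetch via link → deploy → fetch.
No chain forces scan (or any of the others) ahead of fetch.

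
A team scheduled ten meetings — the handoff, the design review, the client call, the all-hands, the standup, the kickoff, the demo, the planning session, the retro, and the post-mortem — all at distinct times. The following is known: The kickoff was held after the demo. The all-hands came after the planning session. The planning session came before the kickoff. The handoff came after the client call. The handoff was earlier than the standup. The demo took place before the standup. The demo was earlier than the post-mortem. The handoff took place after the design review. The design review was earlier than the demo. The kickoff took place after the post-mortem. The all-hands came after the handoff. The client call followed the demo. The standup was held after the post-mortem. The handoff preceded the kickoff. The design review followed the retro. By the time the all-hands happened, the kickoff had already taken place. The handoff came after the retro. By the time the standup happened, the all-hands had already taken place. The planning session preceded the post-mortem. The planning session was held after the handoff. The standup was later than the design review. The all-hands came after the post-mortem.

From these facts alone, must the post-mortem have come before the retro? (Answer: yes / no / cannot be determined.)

no

Tracing the constraints gives the retro → the design review → the demo → the post-mortem, so the retro must come before the post-mortem.
That means the post-mortem cannot be before the retro.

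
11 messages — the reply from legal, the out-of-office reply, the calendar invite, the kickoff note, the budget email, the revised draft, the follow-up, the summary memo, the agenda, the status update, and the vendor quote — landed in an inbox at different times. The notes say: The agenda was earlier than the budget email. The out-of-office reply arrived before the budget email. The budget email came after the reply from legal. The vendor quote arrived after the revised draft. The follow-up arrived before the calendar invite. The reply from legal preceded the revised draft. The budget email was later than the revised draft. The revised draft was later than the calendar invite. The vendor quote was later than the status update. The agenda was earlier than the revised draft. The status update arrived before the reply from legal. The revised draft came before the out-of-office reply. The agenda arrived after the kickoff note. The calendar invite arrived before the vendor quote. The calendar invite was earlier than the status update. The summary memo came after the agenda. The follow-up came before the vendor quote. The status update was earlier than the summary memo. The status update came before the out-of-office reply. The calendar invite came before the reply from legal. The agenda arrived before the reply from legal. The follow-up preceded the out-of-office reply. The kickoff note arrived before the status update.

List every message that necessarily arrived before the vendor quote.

the agenda, the calendar invite, the follow-up, the kickoff note, the reply from legal, the revised draft, the status update

Directly stated before the vendor quote: the calendar invite, the follow-up, the revised draft, and the status update.
The agenda reaches the vendor quote via the agenda → the revised draft → the vendor quote.
The kickoff note reaches the vendor quote via the kickoff note → the status update → the vendor quote.
The reply from legal reaches the vendor quote via the reply from legal → the revised draft → the vendor quote.
No chain forces the summary memo (or any of the others) ahead of the vendor quote.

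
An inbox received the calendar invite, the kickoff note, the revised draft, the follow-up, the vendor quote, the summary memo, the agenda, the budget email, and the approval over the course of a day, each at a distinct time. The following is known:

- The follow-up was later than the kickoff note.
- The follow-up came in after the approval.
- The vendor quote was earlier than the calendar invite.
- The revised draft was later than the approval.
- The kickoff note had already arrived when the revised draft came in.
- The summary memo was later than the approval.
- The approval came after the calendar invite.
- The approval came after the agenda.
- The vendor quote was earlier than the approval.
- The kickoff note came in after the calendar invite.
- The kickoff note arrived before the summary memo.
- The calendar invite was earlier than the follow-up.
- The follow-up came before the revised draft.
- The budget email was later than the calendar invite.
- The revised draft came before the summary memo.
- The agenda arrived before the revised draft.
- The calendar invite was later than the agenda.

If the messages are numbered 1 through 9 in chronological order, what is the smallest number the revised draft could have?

7

The agenda, the approval, the calendar invite, the follow-up, the kickoff note, and the vendor quote must all come before the revised draft — 6 forced predecessors.
Nothing else is forced ahead of the revised draft, so its earliest slot is position 6 + 1 = 7.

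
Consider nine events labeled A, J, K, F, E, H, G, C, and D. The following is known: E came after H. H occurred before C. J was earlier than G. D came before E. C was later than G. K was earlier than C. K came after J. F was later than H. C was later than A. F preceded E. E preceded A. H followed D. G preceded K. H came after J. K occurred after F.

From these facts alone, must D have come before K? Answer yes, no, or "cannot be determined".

yes

Chain the constraints: D → H → F → K. Each link is directly stated, so D comes before K.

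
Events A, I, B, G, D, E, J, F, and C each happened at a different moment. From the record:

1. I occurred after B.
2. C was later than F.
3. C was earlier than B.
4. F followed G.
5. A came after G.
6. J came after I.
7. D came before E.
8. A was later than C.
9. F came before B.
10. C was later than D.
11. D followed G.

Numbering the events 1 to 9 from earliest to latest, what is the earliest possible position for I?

B, C, D, F, and G must all come before I — 5 forced predecessors.
Nothing else is forced ahead of I, so its earliest slot is position 5 + 1 = 6.

6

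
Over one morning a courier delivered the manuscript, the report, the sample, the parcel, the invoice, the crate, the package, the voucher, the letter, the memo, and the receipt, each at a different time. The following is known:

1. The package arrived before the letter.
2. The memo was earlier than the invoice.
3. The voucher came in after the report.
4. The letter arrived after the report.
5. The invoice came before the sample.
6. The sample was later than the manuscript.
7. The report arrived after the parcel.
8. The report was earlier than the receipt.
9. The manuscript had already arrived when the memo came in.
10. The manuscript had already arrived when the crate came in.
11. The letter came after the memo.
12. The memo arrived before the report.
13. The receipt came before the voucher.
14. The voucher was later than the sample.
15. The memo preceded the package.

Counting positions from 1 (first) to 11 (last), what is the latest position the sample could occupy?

The sample must come before the voucher — 1 item forced after it.
Everything else can be placed before the sample in some valid order, so the sample can sit as late as position 11 − 1 = 10.

10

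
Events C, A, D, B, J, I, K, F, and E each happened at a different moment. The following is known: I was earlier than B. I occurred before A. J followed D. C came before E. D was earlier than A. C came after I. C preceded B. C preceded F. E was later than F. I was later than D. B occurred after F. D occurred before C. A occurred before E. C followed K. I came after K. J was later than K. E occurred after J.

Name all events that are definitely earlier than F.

Directly stated before F: C.
D reaches F via D → C → F.
I reaches F via I → C → F.
K reaches F via K → C → F.
No chain forces J (or any of the others) ahead of F.

C, D, I, K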